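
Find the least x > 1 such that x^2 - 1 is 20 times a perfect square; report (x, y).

First expand sqrt(20) as a continued fraction. With x_i = (sqrt(20) + m_i)/d_i and (m_0, d_0) = (0, 1): a_0 = floor(sqrt(20)) = 4, since 4^2 = 16 <= 20 < 25 = 5^2.
Iterate m_{i+1} = d_i*a_i - m_i, d_{i+1} = (20 - m_{i+1}^2)/d_i, a_{i+1} = floor((a_0 + m_{i+1})/d_{i+1}):
  m_1 = 1*4 - 0 = 4, d_1 = (20 - 4^2)/1 = 4/1 = 4, a_1 = floor((4 + 4)/4) = 2.
  m_2 = 4*2 - 4 = 4, d_2 = (20 - 4^2)/4 = 4/4 = 1, a_2 = floor((4 + 4)/1) = 8.
  m_3 = 1*8 - 4 = 4, d_3 = (20 - 4^2)/1 = 4/1 = 4: (m_3, d_3) = (m_1, d_1) = (4, 4), so from here the quotients repeat a_1, a_2; the period length is 2.
So sqrt(20) = [4; (2, 8)] with period length k = 2.
k is even, so the fundamental solution of x^2 - 20y^2 = 1 is (p_{k-1}, q_{k-1}) = (p_1, q_1); compute convergents through index 1.
Convergents (p_i = a_i*p_{i-1} + p_{i-2}, q_i = a_i*q_{i-1} + q_{i-2} with p_{-2}=0, p_{-1}=1, q_{-2}=1, q_{-1}=0):
  i=0: a_0=4, p_0 = 4*1 + 0 = 4, q_0 = 4*0 + 1 = 1.
  i=1: a_1=2, p_1 = 2*4 + 1 = 9, q_1 = 2*1 + 0 = 2.
Check: 9^2 - 20*2^2 = 81 - 80 = 1, so (x, y) = (9, 2) solves the equation, and by the theorem it is the least positive solution.

(x, y) = (9, 2)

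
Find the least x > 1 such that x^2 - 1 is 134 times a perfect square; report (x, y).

(x, y) = (145925, 12606)

First expand sqrt(134) as a continued fraction. With x_i = (sqrt(134) + m_i)/d_i and (m_0, d_0) = (0, 1): a_0 = floor(sqrt(134)) = 11, since 11^2 = 121 <= 134 < 144 = 12^2.
Iterate m_{i+1} = d_i*a_i - m_i, d_{i+1} = (134 - m_{i+1}^2)/d_i, a_{i+1} = floor((a_0 + m_{i+1})/d_{i+1}):
  m_1 = 1*11 - 0 = 11, d_1 = (134 - 11^2)/1 = 13/1 = 13, a_1 = floor((11 + 11)/13) = 1.
  m_2 = 13*1 - 11 = 2, d_2 = (134 - 2^2)/13 = 130/13 = 10, a_2 = floor((11 + 2)/10) = 1.
  m_3 = 10*1 - 2 = 8, d_3 = (134 - 8^2)/10 = 70/10 = 7, a_3 = floor((11 + 8)/7) = 2.
  m_4 = 7*2 - 8 = 6, d_4 = (134 - 6^2)/7 = 98/7 = 14, a_4 = floor((11 + 6)/14) = 1.
  m_5 = 14*1 - 6 = 8, d_5 = (134 - 8^2)/14 = 70/14 = 5, a_5 = floor((11 + 8)/5) = 3.
  m_6 = 5*3 - 8 = 7, d_6 = (134 - 7^2)/5 = 85/5 = 17, a_6 = floor((11 + 7)/17) = 1.
  m_7 = 17*1 - 7 = 10, d_7 = (134 - 10^2)/17 = 34/17 = 2, a_7 = floor((11 + 10)/2) = 10.
  m_8 = 2*10 - 10 = 10, d_8 = (134 - 10^2)/2 = 34/2 = 17, a_8 = floor((11 + 10)/17) = 1.
  m_9 = 17*1 - 10 = 7, d_9 = (134 - 7^2)/17 = 85/17 = 5, a_9 = floor((11 + 7)/5) = 3.
  m_10 = 5*3 - 7 = 8, d_10 = (134 - 8^2)/5 = 70/5 = 14, a_10 = floor((11 + 8)/14) = 1.
  m_11 = 14*1 - 8 = 6, d_11 = (134 - 6^2)/14 = 98/14 = 7, a_11 = floor((11 + 6)/7) = 2.
  m_12 = 7*2 - 6 = 8, d_12 = (134 - 8^2)/7 = 70/7 = 10, a_12 = floor((11 + 8)/10) = 1.
  m_13 = 10*1 - 8 = 2, d_13 = (134 - 2^2)/10 = 130/10 = 13, a_13 = floor((11 + 2)/13) = 1.
  m_14 = 13*1 - 2 = 11, d_14 = (134 - 11^2)/13 = 13/13 = 1, a_14 = floor((11 + 11)/1) = 22.
  m_15 = 1*22 - 11 = 11, d_15 = (134 - 11^2)/1 = 13/1 = 13: (m_15, d_15) = (m_1, d_1) = (11, 13), so from here the quotients repeat a_1, ..., a_14; the period length is 14.
So sqrt(134) = [11; (1, 1, 2, 1, 3, 1, 10, 1, 3, 1, 2, 1, 1, 22)] with period length k = 14.
k is even, so the fundamental solution of x^2 - 134y^2 = 1 is (p_{k-1}, q_{k-1}) = (p_13, q_13); compute convergents through index 13.
Convergents (p_i = a_i*p_{i-1} + p_{i-2}, q_i = a_i*q_{i-1} + q_{i-2} with p_{-2}=0, p_{-1}=1, q_{-2}=1, q_{-1}=0):
  i=0: a_0=11, p_0 = 11*1 + 0 = 11, q_0 = 11*0 + 1 = 1.
  i=1: a_1=1, p_1 = 1*11 + 1 = 12, q_1 = 1*1 + 0 = 1.
  i=2: a_2=1, p_2 = 1*12 + 11 = 23, q_2 = 1*1 + 1 = 2.
  i=3: a_3=2, p_3 = 2*23 + 12 = 58, q_3 = 2*2 + 1 = 5.
  i=4: a_4=1, p_4 = 1*58 + 23 = 81, q_4 = 1*5 + 2 = 7.
  i=5: a_5=3, p_5 = 3*81 + 58 = 301, q_5 = 3*7 + 5 = 26.
  i=6: a_6=1, p_6 = 1*301 + 81 = 382, q_6 = 1*26 + 7 = 33.
  i=7: a_7=10, p_7 = 10*382 + 301 = 4121, q_7 = 10*33 + 26 = 356.
  i=8: a_8=1, p_8 = 1*4121 + 382 = 4503, q_8 = 1*356 + 33 = 389.
  i=9: a_9=3, p_9 = 3*4503 + 4121 = 17630, q_9 = 3*389 + 356 = 1523.
  i=10: a_10=1, p_10 = 1*17630 + 4503 = 22133, q_10 = 1*1523 + 389 = 1912.
  i=11: a_11=2, p_11 = 2*22133 + 17630 = 61896, q_11 = 2*1912 + 1523 = 5347.
  i=12: a_12=1, p_12 = 1*61896 + 22133 = 84029, q_12 = 1*5347 + 1912 = 7259.
  i=13: a_13=1, p_13 = 1*84029 + 61896 = 145925, q_13 = 1*7259 + 5347 = 12606.
Check: 145925^2 - 134*12606^2 = 21294105625 - 21294105624 = 1, so (x, y) = (145925, 12606) solves the equation, and by the theorem it is the least positive solution.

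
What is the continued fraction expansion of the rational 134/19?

[7; 19]

Run the Euclidean algorithm on 134 and 19; the successive quotients are the partial quotients a_0, a_1, ... (each step inverts the fractional part left over by the previous one):
  134 = 7*19 + 1, so a_0 = 7.
  19 = 19*1 + 0, so a_1 = 19.
The remainder reaches 0 after 2 divisions, so the expansion has 2 partial quotients, read off in order.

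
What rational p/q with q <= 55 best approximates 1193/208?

Expand x = 1193/208 as a continued fraction with the Euclidean algorithm:
  1193 = 5*208 + 153, so a_0 = 5.
  208 = 1*153 + 55, so a_1 = 1.
  153 = 2*55 + 43, so a_2 = 2.
  55 = 1*43 + 12, so a_3 = 1.
  43 = 3*12 + 7, so a_4 = 3.
  12 = 1*7 + 5, so a_5 = 1.
  7 = 1*5 + 2, so a_6 = 1.
  5 = 2*2 + 1, so a_7 = 2.
  2 = 2*1 + 0, so a_8 = 2.
so x = [5; 1, 2, 1, 3, 1, 1, 2, 2].
Convergents (p_i = a_i*p_{i-1} + p_{i-2}, q_i = a_i*q_{i-1} + q_{i-2} with p_{-2}=0, p_{-1}=1, q_{-2}=1, q_{-1}=0), until the denominator exceeds 55:
  i=0: a_0=5, p_0 = 5*1 + 0 = 5, q_0 = 5*0 + 1 = 1.
  i=1: a_1=1, p_1 = 1*5 + 1 = 6, q_1 = 1*1 + 0 = 1.
  i=2: a_2=2, p_2 = 2*6 + 5 = 17, q_2 = 2*1 + 1 = 3.
  i=3: a_3=1, p_3 = 1*17 + 6 = 23, q_3 = 1*3 + 1 = 4.
  i=4: a_4=3, p_4 = 3*23 + 17 = 86, q_4 = 3*4 + 3 = 15.
  i=5: a_5=1, p_5 = 1*86 + 23 = 109, q_5 = 1*15 + 4 = 19.
  i=6: a_6=1, p_6 = 1*109 + 86 = 195, q_6 = 1*19 + 15 = 34.
  i=7: a_7=2, p_7 = 2*195 + 109 = 499, q_7 = 2*34 + 19 = 87.
q_7 = 87 > 55, so the last convergent with denominator <= 55 is p_6/q_6 = 195/34.
The closest fraction with denominator <= 55 is either p_6/q_6 or the intermediate fraction (k*p_6 + p_5)/(k*q_6 + q_5) with the largest k >= 1 whose denominator stays <= 55; these approach x as k grows, and every other convergent or intermediate fraction in range is farther away.
Largest k: floor((55 - q_5)/q_6) = floor((55 - 19)/34) = 1.
That gives (1*195 + 109)/(1*34 + 19) = 304/53.
Compare the errors: |x - 195/34| = |1193*34 - 195*208|/(208*34) = 2/7072, and |x - 304/53| = |1193*53 - 304*208|/(208*53) = 3/11024.
Cross-multiplying, 3*7072 = 21216 < 22048 = 2*11024, so 3/11024 is smaller: the intermediate fraction 304/53 is closer to x than 195/34.

304/53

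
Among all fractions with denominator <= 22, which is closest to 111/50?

Expand x = 111/50 as a continued fraction with the Euclidean algorithm:
  111 = 2*50 + 11, so a_0 = 2.
  50 = 4*11 + 6, so a_1 = 4.
  11 = 1*6 + 5, so a_2 = 1.
  6 = 1*5 + 1, so a_3 = 1.
  5 = 5*1 + 0, so a_4 = 5.
so x = [2; 4, 1, 1, 5].
Convergents (p_i = a_i*p_{i-1} + p_{i-2}, q_i = a_i*q_{i-1} + q_{i-2} with p_{-2}=0, p_{-1}=1, q_{-2}=1, q_{-1}=0), until the denominator exceeds 22:
  i=0: a_0=2, p_0 = 2*1 + 0 = 2, q_0 = 2*0 + 1 = 1.
  i=1: a_1=4, p_1 = 4*2 + 1 = 9, q_1 = 4*1 + 0 = 4.
  i=2: a_2=1, p_2 = 1*9 + 2 = 11, q_2 = 1*4 + 1 = 5.
  i=3: a_3=1, p_3 = 1*11 + 9 = 20, q_3 = 1*5 + 4 = 9.
  i=4: a_4=5, p_4 = 5*20 + 11 = 111, q_4 = 5*9 + 5 = 50.
q_4 = 50 > 22, so the last convergent with denominator <= 22 is p_3/q_3 = 20/9.
The closest fraction with denominator <= 22 is either p_3/q_3 or the intermediate fraction (k*p_3 + p_2)/(k*q_3 + q_2) with the largest k >= 1 whose denominator stays <= 22; these approach x as k grows, and every other convergent or intermediate fraction in range is farther away.
Largest k: floor((22 - q_2)/q_3) = floor((22 - 5)/9) = 1.
That gives (1*20 + 11)/(1*9 + 5) = 31/14.
Compare the errors: |x - 20/9| = |111*9 - 20*50|/(50*9) = 1/450, and |x - 31/14| = |111*14 - 31*50|/(50*14) = 4/700.
Cross-multiplying, 1*700 = 700 < 1800 = 4*450, so 1/450 is smaller: the convergent 20/9 is closer to x than 31/14.

20/9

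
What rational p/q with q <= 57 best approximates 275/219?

Expand x = 275/219 as a continued fraction with the Euclidean algorithm:
  275 = 1*219 + 56, so a_0 = 1.
  219 = 3*56 + 51, so a_1 = 3.
  56 = 1*51 + 5, so a_2 = 1.
  51 = 10*5 + 1, so a_3 = 10.
  5 = 5*1 + 0, so a_4 = 5.
so x = [1; 3, 1, 10, 5].
Convergents (p_i = a_i*p_{i-1} + p_{i-2}, q_i = a_i*q_{i-1} + q_{i-2} with p_{-2}=0, p_{-1}=1, q_{-2}=1, q_{-1}=0), until the denominator exceeds 57:
  i=0: a_0=1, p_0 = 1*1 + 0 = 1, q_0 = 1*0 + 1 = 1.
  i=1: a_1=3, p_1 = 3*1 + 1 = 4, q_1 = 3*1 + 0 = 3.
  i=2: a_2=1, p_2 = 1*4 + 1 = 5, q_2 = 1*3 + 1 = 4.
  i=3: a_3=10, p_3 = 10*5 + 4 = 54, q_3 = 10*4 + 3 = 43.
  i=4: a_4=5, p_4 = 5*54 + 5 = 275, q_4 = 5*43 + 4 = 219.
q_4 = 219 > 57, so the last convergent with denominator <= 57 is p_3/q_3 = 54/43.
The closest fraction with denominator <= 57 is either p_3/q_3 or the intermediate fraction (k*p_3 + p_2)/(k*q_3 + q_2) with the largest k >= 1 whose denominator stays <= 57; these approach x as k grows, and every other convergent or intermediate fraction in range is farther away.
Largest k: floor((57 - q_2)/q_3) = floor((57 - 4)/43) = 1.
That gives (1*54 + 5)/(1*43 + 4) = 59/47.
Compare the errors: |x - 54/43| = |275*43 - 54*219|/(219*43) = 1/9417, and |x - 59/47| = |275*47 - 59*219|/(219*47) = 4/10293.
Cross-multiplying, 1*10293 = 10293 < 37668 = 4*9417, so 1/9417 is smaller: the convergent 54/43 is closer to x than 59/47.

54/43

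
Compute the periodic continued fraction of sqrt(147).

Write x_i = (sqrt(147) + m_i)/d_i with (m_0, d_0) = (0, 1). a_0 = floor(sqrt(147)) = 12, since 12^2 = 144 <= 147 < 169 = 13^2.
Iterate m_{i+1} = d_i*a_i - m_i, d_{i+1} = (147 - m_{i+1}^2)/d_i, a_{i+1} = floor((a_0 + m_{i+1})/d_{i+1}):
  m_1 = 1*12 - 0 = 12, d_1 = (147 - 12^2)/1 = 3/1 = 3, a_1 = floor((12 + 12)/3) = 8.
  m_2 = 3*8 - 12 = 12, d_2 = (147 - 12^2)/3 = 3/3 = 1, a_2 = floor((12 + 12)/1) = 24.
  m_3 = 1*24 - 12 = 12, d_3 = (147 - 12^2)/1 = 3/1 = 3: (m_3, d_3) = (m_1, d_1) = (12, 3), so from here the quotients repeat a_1, a_2; the period length is 2.
Hence the expansion of sqrt(147) is a_0 = 12 followed by the repeating block 8, 24 (period 2).

[12; (8, 24)]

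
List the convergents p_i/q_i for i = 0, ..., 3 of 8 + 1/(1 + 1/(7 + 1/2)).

Using the convergent recurrence p_i = a_i*p_{i-1} + p_{i-2}, q_i = a_i*q_{i-1} + q_{i-2} with p_{-2}=0, p_{-1}=1, q_{-2}=1, q_{-1}=0:
  i=0: a_0=8, p_0 = 8*1 + 0 = 8, q_0 = 8*0 + 1 = 1.
  i=1: a_1=1, p_1 = 1*8 + 1 = 9, q_1 = 1*1 + 0 = 1.
  i=2: a_2=7, p_2 = 7*9 + 8 = 71, q_2 = 7*1 + 1 = 8.
  i=3: a_3=2, p_3 = 2*71 + 9 = 151, q_3 = 2*8 + 1 = 17.

8/1, 9/1, 71/8, 151/17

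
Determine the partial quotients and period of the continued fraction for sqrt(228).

Write x_i = (sqrt(228) + m_i)/d_i with (m_0, d_0) = (0, 1). a_0 = floor(sqrt(228)) = 15, since 15^2 = 225 <= 228 < 256 = 16^2.
Iterate m_{i+1} = d_i*a_i - m_i, d_{i+1} = (228 - m_{i+1}^2)/d_i, a_{i+1} = floor((a_0 + m_{i+1})/d_{i+1}):
  m_1 = 1*15 - 0 = 15, d_1 = (228 - 15^2)/1 = 3/1 = 3, a_1 = floor((15 + 15)/3) = 10.
  m_2 = 3*10 - 15 = 15, d_2 = (228 - 15^2)/3 = 3/3 = 1, a_2 = floor((15 + 15)/1) = 30.
  m_3 = 1*30 - 15 = 15, d_3 = (228 - 15^2)/1 = 3/1 = 3: (m_3, d_3) = (m_1, d_1) = (15, 3), so from here the quotients repeat a_1, a_2; the period length is 2.
Hence the expansion of sqrt(228) is a_0 = 15 followed by the repeating block 10, 30 (period 2).

[15; (10, 30)]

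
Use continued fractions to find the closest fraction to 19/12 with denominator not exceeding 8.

11/7

Expand x = 19/12 as a continued fraction with the Euclidean algorithm:
  19 = 1*12 + 7, so a_0 = 1.
  12 = 1*7 + 5, so a_1 = 1.
  7 = 1*5 + 2, so a_2 = 1.
  5 = 2*2 + 1, so a_3 = 2.
  2 = 2*1 + 0, so a_4 = 2.
so x = [1; 1, 1, 2, 2].
Convergents (p_i = a_i*p_{i-1} + p_{i-2}, q_i = a_i*q_{i-1} + q_{i-2} with p_{-2}=0, p_{-1}=1, q_{-2}=1, q_{-1}=0), until the denominator exceeds 8:
  i=0: a_0=1, p_0 = 1*1 + 0 = 1, q_0 = 1*0 + 1 = 1.
  i=1: a_1=1, p_1 = 1*1 + 1 = 2, q_1 = 1*1 + 0 = 1.
  i=2: a_2=1, p_2 = 1*2 + 1 = 3, q_2 = 1*1 + 1 = 2.
  i=3: a_3=2, p_3 = 2*3 + 2 = 8, q_3 = 2*2 + 1 = 5.
  i=4: a_4=2, p_4 = 2*8 + 3 = 19, q_4 = 2*5 + 2 = 12.
q_4 = 12 > 8, so the last convergent with denominator <= 8 is p_3/q_3 = 8/5.
The closest fraction with denominator <= 8 is either p_3/q_3 or the intermediate fraction (k*p_3 + p_2)/(k*q_3 + q_2) with the largest k >= 1 whose denominator stays <= 8; these approach x as k grows, and every other convergent or intermediate fraction in range is farther away.
Largest k: floor((8 - q_2)/q_3) = floor((8 - 2)/5) = 1.
That gives (1*8 + 3)/(1*5 + 2) = 11/7.
Compare the errors: |x - 8/5| = |19*5 - 8*12|/(12*5) = 1/60, and |x - 11/7| = |19*7 - 11*12|/(12*7) = 1/84.
Cross-multiplying, 1*60 = 60 < 84 = 1*84, so 1/84 is smaller: the intermediate fraction 11/7 is closer to x than 8/5.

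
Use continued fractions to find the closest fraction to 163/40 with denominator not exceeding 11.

Expand x = 163/40 as a continued fraction with the Euclidean algorithm:
  163 = 4*40 + 3, so a_0 = 4.
  40 = 13*3 + 1, so a_1 = 13.
  3 = 3*1 + 0, so a_2 = 3.
so x = [4; 13, 3].
Convergents (p_i = a_i*p_{i-1} + p_{i-2}, q_i = a_i*q_{i-1} + q_{i-2} with p_{-2}=0, p_{-1}=1, q_{-2}=1, q_{-1}=0), until the denominator exceeds 11:
  i=0: a_0=4, p_0 = 4*1 + 0 = 4, q_0 = 4*0 + 1 = 1.
  i=1: a_1=13, p_1 = 13*4 + 1 = 53, q_1 = 13*1 + 0 = 13.
q_1 = 13 > 11, so the last convergent with denominator <= 11 is p_0/q_0 = 4/1.
The closest fraction with denominator <= 11 is either p_0/q_0 or the intermediate fraction (k*p_0 + p_{-1})/(k*q_0 + q_{-1}) with the largest k >= 1 whose denominator stays <= 11; these approach x as k grows, and every other convergent or intermediate fraction in range is farther away.
Largest k: floor((11 - q_{-1})/q_0) = floor((11 - 0)/1) = 11 (using the seeds p_{-1} = 1, q_{-1} = 0).
That gives (11*4 + 1)/(11*1 + 0) = 45/11.
Compare the errors: |x - 4/1| = |163*1 - 4*40|/(40*1) = 3/40, and |x - 45/11| = |163*11 - 45*40|/(40*11) = 7/440.
Cross-multiplying, 7*40 = 280 < 1320 = 3*440, so 7/440 is smaller: the intermediate fraction 45/11 is closer to x than 4/1.

45/11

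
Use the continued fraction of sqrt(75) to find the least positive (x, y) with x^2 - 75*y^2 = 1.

First expand sqrt(75) as a continued fraction. With x_i = (sqrt(75) + m_i)/d_i and (m_0, d_0) = (0, 1): a_0 = floor(sqrt(75)) = 8, since 8^2 = 64 <= 75 < 81 = 9^2.
Iterate m_{i+1} = d_i*a_i - m_i, d_{i+1} = (75 - m_{i+1}^2)/d_i, a_{i+1} = floor((a_0 + m_{i+1})/d_{i+1}):
  m_1 = 1*8 - 0 = 8, d_1 = (75 - 8^2)/1 = 11/1 = 11, a_1 = floor((8 + 8)/11) = 1.
  m_2 = 11*1 - 8 = 3, d_2 = (75 - 3^2)/11 = 66/11 = 6, a_2 = floor((8 + 3)/6) = 1.
  m_3 = 6*1 - 3 = 3, d_3 = (75 - 3^2)/6 = 66/6 = 11, a_3 = floor((8 + 3)/11) = 1.
  m_4 = 11*1 - 3 = 8, d_4 = (75 - 8^2)/11 = 11/11 = 1, a_4 = floor((8 + 8)/1) = 16.
  m_5 = 1*16 - 8 = 8, d_5 = (75 - 8^2)/1 = 11/1 = 11: (m_5, d_5) = (m_1, d_1) = (8, 11), so from here the quotients repeat a_1, ..., a_4; the period length is 4.
So sqrt(75) = [8; (1, 1, 1, 16)] with period length k = 4.
k is even, so the fundamental solution of x^2 - 75y^2 = 1 is (p_{k-1}, q_{k-1}) = (p_3, q_3); compute convergents through index 3.
Convergents (p_i = a_i*p_{i-1} + p_{i-2}, q_i = a_i*q_{i-1} + q_{i-2} with p_{-2}=0, p_{-1}=1, q_{-2}=1, q_{-1}=0):
  i=0: a_0=8, p_0 = 8*1 + 0 = 8, q_0 = 8*0 + 1 = 1.
  i=1: a_1=1, p_1 = 1*8 + 1 = 9, q_1 = 1*1 + 0 = 1.
  i=2: a_2=1, p_2 = 1*9 + 8 = 17, q_2 = 1*1 + 1 = 2.
  i=3: a_3=1, p_3 = 1*17 + 9 = 26, q_3 = 1*2 + 1 = 3.
Check: 26^2 - 75*3^2 = 676 - 675 = 1, so (x, y) = (26, 3) solves the equation, and by the theorem it is the least positive solution.

(x, y) = (26, 3)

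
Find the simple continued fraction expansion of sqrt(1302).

Write x_i = (sqrt(1302) + m_i)/d_i with (m_0, d_0) = (0, 1). a_0 = floor(sqrt(1302)) = 36, since 36^2 = 1296 <= 1302 < 1369 = 37^2.
Iterate m_{i+1} = d_i*a_i - m_i, d_{i+1} = (1302 - m_{i+1}^2)/d_i, a_{i+1} = floor((a_0 + m_{i+1})/d_{i+1}):
  m_1 = 1*36 - 0 = 36, d_1 = (1302 - 36^2)/1 = 6/1 = 6, a_1 = floor((36 + 36)/6) = 12.
  m_2 = 6*12 - 36 = 36, d_2 = (1302 - 36^2)/6 = 6/6 = 1, a_2 = floor((36 + 36)/1) = 72.
  m_3 = 1*72 - 36 = 36, d_3 = (1302 - 36^2)/1 = 6/1 = 6: (m_3, d_3) = (m_1, d_1) = (36, 6), so from here the quotients repeat a_1, a_2; the period length is 2.
Hence the expansion of sqrt(1302) is a_0 = 36 followed by the repeating block 12, 72 (period 2).

[36; (12, 72)]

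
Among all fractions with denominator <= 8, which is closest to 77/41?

15/8

Expand x = 77/41 as a continued fraction with the Euclidean algorithm:
  77 = 1*41 + 36, so a_0 = 1.
  41 = 1*36 + 5, so a_1 = 1.
  36 = 7*5 + 1, so a_2 = 7.
  5 = 5*1 + 0, so a_3 = 5.
so x = [1; 1, 7, 5].
Convergents (p_i = a_i*p_{i-1} + p_{i-2}, q_i = a_i*q_{i-1} + q_{i-2} with p_{-2}=0, p_{-1}=1, q_{-2}=1, q_{-1}=0), until the denominator exceeds 8:
  i=0: a_0=1, p_0 = 1*1 + 0 = 1, q_0 = 1*0 + 1 = 1.
  i=1: a_1=1, p_1 = 1*1 + 1 = 2, q_1 = 1*1 + 0 = 1.
  i=2: a_2=7, p_2 = 7*2 + 1 = 15, q_2 = 7*1 + 1 = 8.
  i=3: a_3=5, p_3 = 5*15 + 2 = 77, q_3 = 5*8 + 1 = 41.
q_3 = 41 > 8, so the last convergent with denominator <= 8 is p_2/q_2 = 15/8.
The closest fraction with denominator <= 8 is either p_2/q_2 or the intermediate fraction (k*p_2 + p_1)/(k*q_2 + q_1) with the largest k >= 1 whose denominator stays <= 8; these approach x as k grows, and every other convergent or intermediate fraction in range is farther away.
Largest k: floor((8 - q_1)/q_2) = floor((8 - 1)/8) = 0.
Since k = 0, no intermediate fraction beyond p_2/q_2 has denominator <= 8, so the convergent 15/8 is the closest (its error is |77*8 - 15*41|/(41*8) = 1/328).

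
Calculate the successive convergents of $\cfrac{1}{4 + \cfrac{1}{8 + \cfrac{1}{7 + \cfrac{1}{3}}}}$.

Using the convergent recurrence p_i = a_i*p_{i-1} + p_{i-2}, q_i = a_i*q_{i-1} + q_{i-2} with p_{-2}=0, p_{-1}=1, q_{-2}=1, q_{-1}=0:
  i=0: a_0=0, p_0 = 0*1 + 0 = 0, q_0 = 0*0 + 1 = 1.
  i=1: a_1=4, p_1 = 4*0 + 1 = 1, q_1 = 4*1 + 0 = 4.
  i=2: a_2=8, p_2 = 8*1 + 0 = 8, q_2 = 8*4 + 1 = 33.
  i=3: a_3=7, p_3 = 7*8 + 1 = 57, q_3 = 7*33 + 4 = 235.
  i=4: a_4=3, p_4 = 3*57 + 8 = 179, q_4 = 3*235 + 33 = 738.

0/1, 1/4, 8/33, 57/235, 179/738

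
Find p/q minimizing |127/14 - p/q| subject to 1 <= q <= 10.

91/10

Expand x = 127/14 as a continued fraction with the Euclidean algorithm:
  127 = 9*14 + 1, so a_0 = 9.
  14 = 14*1 + 0, so a_1 = 14.
so x = [9; 14].
Convergents (p_i = a_i*p_{i-1} + p_{i-2}, q_i = a_i*q_{i-1} + q_{i-2} with p_{-2}=0, p_{-1}=1, q_{-2}=1, q_{-1}=0), until the denominator exceeds 10:
  i=0: a_0=9, p_0 = 9*1 + 0 = 9, q_0 = 9*0 + 1 = 1.
  i=1: a_1=14, p_1 = 14*9 + 1 = 127, q_1 = 14*1 + 0 = 14.
q_1 = 14 > 10, so the last convergent with denominator <= 10 is p_0/q_0 = 9/1.
The closest fraction with denominator <= 10 is either p_0/q_0 or the intermediate fraction (k*p_0 + p_{-1})/(k*q_0 + q_{-1}) with the largest k >= 1 whose denominator stays <= 10; these approach x as k grows, and every other convergent or intermediate fraction in range is farther away.
Largest k: floor((10 - q_{-1})/q_0) = floor((10 - 0)/1) = 10 (using the seeds p_{-1} = 1, q_{-1} = 0).
That gives (10*9 + 1)/(10*1 + 0) = 91/10.
Compare the errors: |x - 9/1| = |127*1 - 9*14|/(14*1) = 1/14, and |x - 91/10| = |127*10 - 91*14|/(14*10) = 4/140.
Cross-multiplying, 4*14 = 56 < 140 = 1*140, so 4/140 is smaller: the intermediate fraction 91/10 is closer to x than 9/1.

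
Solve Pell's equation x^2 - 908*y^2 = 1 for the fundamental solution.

(x, y) = (102151, 3390)

First expand sqrt(908) as a continued fraction. With x_i = (sqrt(908) + m_i)/d_i and (m_0, d_0) = (0, 1): a_0 = floor(sqrt(908)) = 30, since 30^2 = 900 <= 908 < 961 = 31^2.
Iterate m_{i+1} = d_i*a_i - m_i, d_{i+1} = (908 - m_{i+1}^2)/d_i, a_{i+1} = floor((a_0 + m_{i+1})/d_{i+1}):
  m_1 = 1*30 - 0 = 30, d_1 = (908 - 30^2)/1 = 8/1 = 8, a_1 = floor((30 + 30)/8) = 7.
  m_2 = 8*7 - 30 = 26, d_2 = (908 - 26^2)/8 = 232/8 = 29, a_2 = floor((30 + 26)/29) = 1.
  m_3 = 29*1 - 26 = 3, d_3 = (908 - 3^2)/29 = 899/29 = 31, a_3 = floor((30 + 3)/31) = 1.
  m_4 = 31*1 - 3 = 28, d_4 = (908 - 28^2)/31 = 124/31 = 4, a_4 = floor((30 + 28)/4) = 14.
  m_5 = 4*14 - 28 = 28, d_5 = (908 - 28^2)/4 = 124/4 = 31, a_5 = floor((30 + 28)/31) = 1.
  m_6 = 31*1 - 28 = 3, d_6 = (908 - 3^2)/31 = 899/31 = 29, a_6 = floor((30 + 3)/29) = 1.
  m_7 = 29*1 - 3 = 26, d_7 = (908 - 26^2)/29 = 232/29 = 8, a_7 = floor((30 + 26)/8) = 7.
  m_8 = 8*7 - 26 = 30, d_8 = (908 - 30^2)/8 = 8/8 = 1, a_8 = floor((30 + 30)/1) = 60.
  m_9 = 1*60 - 30 = 30, d_9 = (908 - 30^2)/1 = 8/1 = 8: (m_9, d_9) = (m_1, d_1) = (30, 8), so from here the quotients repeat a_1, ..., a_8; the period length is 8.
So sqrt(908) = [30; (7, 1, 1, 14, 1, 1, 7, 60)] with period length k = 8.
k is even, so the fundamental solution of x^2 - 908y^2 = 1 is (p_{k-1}, q_{k-1}) = (p_7, q_7); compute convergents through index 7.
Convergents (p_i = a_i*p_{i-1} + p_{i-2}, q_i = a_i*q_{i-1} + q_{i-2} with p_{-2}=0, p_{-1}=1, q_{-2}=1, q_{-1}=0):
  i=0: a_0=30, p_0 = 30*1 + 0 = 30, q_0 = 30*0 + 1 = 1.
  i=1: a_1=7, p_1 = 7*30 + 1 = 211, q_1 = 7*1 + 0 = 7.
  i=2: a_2=1, p_2 = 1*211 + 30 = 241, q_2 = 1*7 + 1 = 8.
  i=3: a_3=1, p_3 = 1*241 + 211 = 452, q_3 = 1*8 + 7 = 15.
  i=4: a_4=14, p_4 = 14*452 + 241 = 6569, q_4 = 14*15 + 8 = 218.
  i=5: a_5=1, p_5 = 1*6569 + 452 = 7021, q_5 = 1*218 + 15 = 233.
  i=6: a_6=1, p_6 = 1*7021 + 6569 = 13590, q_6 = 1*233 + 218 = 451.
  i=7: a_7=7, p_7 = 7*13590 + 7021 = 102151, q_7 = 7*451 + 233 = 3390.
Check: 102151^2 - 908*3390^2 = 10434826801 - 10434826800 = 1, so (x, y) = (102151, 3390) solves the equation, and by the theorem it is the least positive solution.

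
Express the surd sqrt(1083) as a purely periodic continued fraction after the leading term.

Write x_i = (sqrt(1083) + m_i)/d_i with (m_0, d_0) = (0, 1). a_0 = floor(sqrt(1083)) = 32, since 32^2 = 1024 <= 1083 < 1089 = 33^2.
Iterate m_{i+1} = d_i*a_i - m_i, d_{i+1} = (1083 - m_{i+1}^2)/d_i, a_{i+1} = floor((a_0 + m_{i+1})/d_{i+1}):
  m_1 = 1*32 - 0 = 32, d_1 = (1083 - 32^2)/1 = 59/1 = 59, a_1 = floor((32 + 32)/59) = 1.
  m_2 = 59*1 - 32 = 27, d_2 = (1083 - 27^2)/59 = 354/59 = 6, a_2 = floor((32 + 27)/6) = 9.
  m_3 = 6*9 - 27 = 27, d_3 = (1083 - 27^2)/6 = 354/6 = 59, a_3 = floor((32 + 27)/59) = 1.
  m_4 = 59*1 - 27 = 32, d_4 = (1083 - 32^2)/59 = 59/59 = 1, a_4 = floor((32 + 32)/1) = 64.
  m_5 = 1*64 - 32 = 32, d_5 = (1083 - 32^2)/1 = 59/1 = 59: (m_5, d_5) = (m_1, d_1) = (32, 59), so from here the quotients repeat a_1, ..., a_4; the period length is 4.
Hence the expansion of sqrt(1083) is a_0 = 32 followed by the repeating block 1, 9, 1, 64 (period 4).

[32; (1, 9, 1, 64)]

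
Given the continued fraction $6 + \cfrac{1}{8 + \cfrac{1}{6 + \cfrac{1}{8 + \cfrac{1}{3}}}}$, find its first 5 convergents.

Using the convergent recurrence p_i = a_i*p_{i-1} + p_{i-2}, q_i = a_i*q_{i-1} + q_{i-2} with p_{-2}=0, p_{-1}=1, q_{-2}=1, q_{-1}=0:
  i=0: a_0=6, p_0 = 6*1 + 0 = 6, q_0 = 6*0 + 1 = 1.
  i=1: a_1=8, p_1 = 8*6 + 1 = 49, q_1 = 8*1 + 0 = 8.
  i=2: a_2=6, p_2 = 6*49 + 6 = 300, q_2 = 6*8 + 1 = 49.
  i=3: a_3=8, p_3 = 8*300 + 49 = 2449, q_3 = 8*49 + 8 = 400.
  i=4: a_4=3, p_4 = 3*2449 + 300 = 7647, q_4 = 3*400 + 49 = 1249.

6/1, 49/8, 300/49, 2449/400, 7647/1249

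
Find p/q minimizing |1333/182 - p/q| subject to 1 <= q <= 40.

271/37

Expand x = 1333/182 as a continued fraction with the Euclidean algorithm:
  1333 = 7*182 + 59, so a_0 = 7.
  182 = 3*59 + 5, so a_1 = 3.
  59 = 11*5 + 4, so a_2 = 11.
  5 = 1*4 + 1, so a_3 = 1.
  4 = 4*1 + 0, so a_4 = 4.
so x = [7; 3, 11, 1, 4].
Convergents (p_i = a_i*p_{i-1} + p_{i-2}, q_i = a_i*q_{i-1} + q_{i-2} with p_{-2}=0, p_{-1}=1, q_{-2}=1, q_{-1}=0), until the denominator exceeds 40:
  i=0: a_0=7, p_0 = 7*1 + 0 = 7, q_0 = 7*0 + 1 = 1.
  i=1: a_1=3, p_1 = 3*7 + 1 = 22, q_1 = 3*1 + 0 = 3.
  i=2: a_2=11, p_2 = 11*22 + 7 = 249, q_2 = 11*3 + 1 = 34.
  i=3: a_3=1, p_3 = 1*249 + 22 = 271, q_3 = 1*34 + 3 = 37.
  i=4: a_4=4, p_4 = 4*271 + 249 = 1333, q_4 = 4*37 + 34 = 182.
q_4 = 182 > 40, so the last convergent with denominator <= 40 is p_3/q_3 = 271/37.
The closest fraction with denominator <= 40 is either p_3/q_3 or the intermediate fraction (k*p_3 + p_2)/(k*q_3 + q_2) with the largest k >= 1 whose denominator stays <= 40; these approach x as k grows, and every other convergent or intermediate fraction in range is farther away.
Largest k: floor((40 - q_2)/q_3) = floor((40 - 34)/37) = 0.
Since k = 0, no intermediate fraction beyond p_3/q_3 has denominator <= 40, so the convergent 271/37 is the closest (its error is |1333*37 - 271*182|/(182*37) = 1/6734).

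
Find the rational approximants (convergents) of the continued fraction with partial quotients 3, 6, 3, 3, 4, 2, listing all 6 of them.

Using the convergent recurrence p_i = a_i*p_{i-1} + p_{i-2}, q_i = a_i*q_{i-1} + q_{i-2} with p_{-2}=0, p_{-1}=1, q_{-2}=1, q_{-1}=0:
  i=0: a_0=3, p_0 = 3*1 + 0 = 3, q_0 = 3*0 + 1 = 1.
  i=1: a_1=6, p_1 = 6*3 + 1 = 19, q_1 = 6*1 + 0 = 6.
  i=2: a_2=3, p_2 = 3*19 + 3 = 60, q_2 = 3*6 + 1 = 19.
  i=3: a_3=3, p_3 = 3*60 + 19 = 199, q_3 = 3*19 + 6 = 63.
  i=4: a_4=4, p_4 = 4*199 + 60 = 856, q_4 = 4*63 + 19 = 271.
  i=5: a_5=2, p_5 = 2*856 + 199 = 1911, q_5 = 2*271 + 63 = 605.

3/1, 19/6, 60/19, 199/63, 856/271, 1911/605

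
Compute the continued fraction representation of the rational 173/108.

[1; 1, 1, 1, 1, 21]

Run the Euclidean algorithm on 173 and 108; the successive quotients are the partial quotients a_0, a_1, ... (each step inverts the fractional part left over by the previous one):
  173 = 1*108 + 65, so a_0 = 1.
  108 = 1*65 + 43, so a_1 = 1.
  65 = 1*43 + 22, so a_2 = 1.
  43 = 1*22 + 21, so a_3 = 1.
  22 = 1*21 + 1, so a_4 = 1.
  21 = 21*1 + 0, so a_5 = 21.
The remainder reaches 0 after 6 divisions, so the expansion has 6 partial quotients, read off in order.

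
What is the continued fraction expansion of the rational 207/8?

[25; 1, 7]

Run the Euclidean algorithm on 207 and 8; the successive quotients are the partial quotients a_0, a_1, ... (each step inverts the fractional part left over by the previous one):
  207 = 25*8 + 7, so a_0 = 25.
  8 = 1*7 + 1, so a_1 = 1.
  7 = 7*1 + 0, so a_2 = 7.
The remainder reaches 0 after 3 divisions, so the expansion has 3 partial quotients, read off in order.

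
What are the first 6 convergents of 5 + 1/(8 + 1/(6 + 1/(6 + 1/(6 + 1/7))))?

5/1, 41/8, 251/49, 1547/302, 9533/1861, 68278/13329

Using the convergent recurrence p_i = a_i*p_{i-1} + p_{i-2}, q_i = a_i*q_{i-1} + q_{i-2} with p_{-2}=0, p_{-1}=1, q_{-2}=1, q_{-1}=0:
  i=0: a_0=5, p_0 = 5*1 + 0 = 5, q_0 = 5*0 + 1 = 1.
  i=1: a_1=8, p_1 = 8*5 + 1 = 41, q_1 = 8*1 + 0 = 8.
  i=2: a_2=6, p_2 = 6*41 + 5 = 251, q_2 = 6*8 + 1 = 49.
  i=3: a_3=6, p_3 = 6*251 + 41 = 1547, q_3 = 6*49 + 8 = 302.
  i=4: a_4=6, p_4 = 6*1547 + 251 = 9533, q_4 = 6*302 + 49 = 1861.
  i=5: a_5=7, p_5 = 7*9533 + 1547 = 68278, q_5 = 7*1861 + 302 = 13329.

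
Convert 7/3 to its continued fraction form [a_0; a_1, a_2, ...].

Run the Euclidean algorithm on 7 and 3; the successive quotients are the partial quotients a_0, a_1, ... (each step inverts the fractional part left over by the previous one):
  7 = 2*3 + 1, so a_0 = 2.
  3 = 3*1 + 0, so a_1 = 3.
The remainder reaches 0 after 2 divisions, so the expansion has 2 partial quotients, read off in order.

[2; 3]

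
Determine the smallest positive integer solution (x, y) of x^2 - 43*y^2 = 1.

(x, y) = (3482, 531)

First expand sqrt(43) as a continued fraction. With x_i = (sqrt(43) + m_i)/d_i and (m_0, d_0) = (0, 1): a_0 = floor(sqrt(43)) = 6, since 6^2 = 36 <= 43 < 49 = 7^2.
Iterate m_{i+1} = d_i*a_i - m_i, d_{i+1} = (43 - m_{i+1}^2)/d_i, a_{i+1} = floor((a_0 + m_{i+1})/d_{i+1}):
  m_1 = 1*6 - 0 = 6, d_1 = (43 - 6^2)/1 = 7/1 = 7, a_1 = floor((6 + 6)/7) = 1.
  m_2 = 7*1 - 6 = 1, d_2 = (43 - 1^2)/7 = 42/7 = 6, a_2 = floor((6 + 1)/6) = 1.
  m_3 = 6*1 - 1 = 5, d_3 = (43 - 5^2)/6 = 18/6 = 3, a_3 = floor((6 + 5)/3) = 3.
  m_4 = 3*3 - 5 = 4, d_4 = (43 - 4^2)/3 = 27/3 = 9, a_4 = floor((6 + 4)/9) = 1.
  m_5 = 9*1 - 4 = 5, d_5 = (43 - 5^2)/9 = 18/9 = 2, a_5 = floor((6 + 5)/2) = 5.
  m_6 = 2*5 - 5 = 5, d_6 = (43 - 5^2)/2 = 18/2 = 9, a_6 = floor((6 + 5)/9) = 1.
  m_7 = 9*1 - 5 = 4, d_7 = (43 - 4^2)/9 = 27/9 = 3, a_7 = floor((6 + 4)/3) = 3.
  m_8 = 3*3 - 4 = 5, d_8 = (43 - 5^2)/3 = 18/3 = 6, a_8 = floor((6 + 5)/6) = 1.
  m_9 = 6*1 - 5 = 1, d_9 = (43 - 1^2)/6 = 42/6 = 7, a_9 = floor((6 + 1)/7) = 1.
  m_10 = 7*1 - 1 = 6, d_10 = (43 - 6^2)/7 = 7/7 = 1, a_10 = floor((6 + 6)/1) = 12.
  m_11 = 1*12 - 6 = 6, d_11 = (43 - 6^2)/1 = 7/1 = 7: (m_11, d_11) = (m_1, d_1) = (6, 7), so from here the quotients repeat a_1, ..., a_10; the period length is 10.
So sqrt(43) = [6; (1, 1, 3, 1, 5, 1, 3, 1, 1, 12)] with period length k = 10.
k is even, so the fundamental solution of x^2 - 43y^2 = 1 is (p_{k-1}, q_{k-1}) = (p_9, q_9); compute convergents through index 9.
Convergents (p_i = a_i*p_{i-1} + p_{i-2}, q_i = a_i*q_{i-1} + q_{i-2} with p_{-2}=0, p_{-1}=1, q_{-2}=1, q_{-1}=0):
  i=0: a_0=6, p_0 = 6*1 + 0 = 6, q_0 = 6*0 + 1 = 1.
  i=1: a_1=1, p_1 = 1*6 + 1 = 7, q_1 = 1*1 + 0 = 1.
  i=2: a_2=1, p_2 = 1*7 + 6 = 13, q_2 = 1*1 + 1 = 2.
  i=3: a_3=3, p_3 = 3*13 + 7 = 46, q_3 = 3*2 + 1 = 7.
  i=4: a_4=1, p_4 = 1*46 + 13 = 59, q_4 = 1*7 + 2 = 9.
  i=5: a_5=5, p_5 = 5*59 + 46 = 341, q_5 = 5*9 + 7 = 52.
  i=6: a_6=1, p_6 = 1*341 + 59 = 400, q_6 = 1*52 + 9 = 61.
  i=7: a_7=3, p_7 = 3*400 + 341 = 1541, q_7 = 3*61 + 52 = 235.
  i=8: a_8=1, p_8 = 1*1541 + 400 = 1941, q_8 = 1*235 + 61 = 296.
  i=9: a_9=1, p_9 = 1*1941 + 1541 = 3482, q_9 = 1*296 + 235 = 531.
Check: 3482^2 - 43*531^2 = 12124324 - 12124323 = 1, so (x, y) = (3482, 531) solves the equation, and by the theorem it is the least positive solution.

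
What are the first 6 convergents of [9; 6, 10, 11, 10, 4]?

Using the convergent recurrence p_i = a_i*p_{i-1} + p_{i-2}, q_i = a_i*q_{i-1} + q_{i-2} with p_{-2}=0, p_{-1}=1, q_{-2}=1, q_{-1}=0:
  i=0: a_0=9, p_0 = 9*1 + 0 = 9, q_0 = 9*0 + 1 = 1.
  i=1: a_1=6, p_1 = 6*9 + 1 = 55, q_1 = 6*1 + 0 = 6.
  i=2: a_2=10, p_2 = 10*55 + 9 = 559, q_2 = 10*6 + 1 = 61.
  i=3: a_3=11, p_3 = 11*559 + 55 = 6204, q_3 = 11*61 + 6 = 677.
  i=4: a_4=10, p_4 = 10*6204 + 559 = 62599, q_4 = 10*677 + 61 = 6831.
  i=5: a_5=4, p_5 = 4*62599 + 6204 = 256600, q_5 = 4*6831 + 677 = 28001.

9/1, 55/6, 559/61, 6204/677, 62599/6831, 256600/28001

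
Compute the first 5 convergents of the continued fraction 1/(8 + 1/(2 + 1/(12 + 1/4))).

Using the convergent recurrence p_i = a_i*p_{i-1} + p_{i-2}, q_i = a_i*q_{i-1} + q_{i-2} with p_{-2}=0, p_{-1}=1, q_{-2}=1, q_{-1}=0:
  i=0: a_0=0, p_0 = 0*1 + 0 = 0, q_0 = 0*0 + 1 = 1.
  i=1: a_1=8, p_1 = 8*0 + 1 = 1, q_1 = 8*1 + 0 = 8.
  i=2: a_2=2, p_2 = 2*1 + 0 = 2, q_2 = 2*8 + 1 = 17.
  i=3: a_3=12, p_3 = 12*2 + 1 = 25, q_3 = 12*17 + 8 = 212.
  i=4: a_4=4, p_4 = 4*25 + 2 = 102, q_4 = 4*212 + 17 = 865.

0/1, 1/8, 2/17, 25/212, 102/865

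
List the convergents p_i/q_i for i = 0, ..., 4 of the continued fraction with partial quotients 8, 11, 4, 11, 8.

Using the convergent recurrence p_i = a_i*p_{i-1} + p_{i-2}, q_i = a_i*q_{i-1} + q_{i-2} with p_{-2}=0, p_{-1}=1, q_{-2}=1, q_{-1}=0:
  i=0: a_0=8, p_0 = 8*1 + 0 = 8, q_0 = 8*0 + 1 = 1.
  i=1: a_1=11, p_1 = 11*8 + 1 = 89, q_1 = 11*1 + 0 = 11.
  i=2: a_2=4, p_2 = 4*89 + 8 = 364, q_2 = 4*11 + 1 = 45.
  i=3: a_3=11, p_3 = 11*364 + 89 = 4093, q_3 = 11*45 + 11 = 506.
  i=4: a_4=8, p_4 = 8*4093 + 364 = 33108, q_4 = 8*506 + 45 = 4093.

8/1, 89/11, 364/45, 4093/506, 33108/4093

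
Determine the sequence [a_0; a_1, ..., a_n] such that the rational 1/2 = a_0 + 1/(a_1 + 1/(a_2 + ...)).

Run the Euclidean algorithm on 1 and 2; the successive quotients are the partial quotients a_0, a_1, ... (each step inverts the fractional part left over by the previous one):
  1 = 0*2 + 1, so a_0 = 0.
  2 = 2*1 + 0, so a_1 = 2.
The remainder reaches 0 after 2 divisions, so the expansion has 2 partial quotients, read off in order.

[0; 2]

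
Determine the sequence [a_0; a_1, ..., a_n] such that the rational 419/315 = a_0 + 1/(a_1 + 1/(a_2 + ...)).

[1; 3, 34, 1, 2]

Run the Euclidean algorithm on 419 and 315; the successive quotients are the partial quotients a_0, a_1, ... (each step inverts the fractional part left over by the previous one):
  419 = 1*315 + 104, so a_0 = 1.
  315 = 3*104 + 3, so a_1 = 3.
  104 = 34*3 + 2, so a_2 = 34.
  3 = 1*2 + 1, so a_3 = 1.
  2 = 2*1 + 0, so a_4 = 2.
The remainder reaches 0 after 5 divisions, so the expansion has 5 partial quotients, read off in order.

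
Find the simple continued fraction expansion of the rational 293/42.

[6; 1, 41]

Run the Euclidean algorithm on 293 and 42; the successive quotients are the partial quotients a_0, a_1, ... (each step inverts the fractional part left over by the previous one):
  293 = 6*42 + 41, so a_0 = 6.
  42 = 1*41 + 1, so a_1 = 1.
  41 = 41*1 + 0, so a_2 = 41.
The remainder reaches 0 after 3 divisions, so the expansion has 3 partial quotients, read off in order.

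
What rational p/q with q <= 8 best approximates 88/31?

17/6

Expand x = 88/31 as a continued fraction with the Euclidean algorithm:
  88 = 2*31 + 26, so a_0 = 2.
  31 = 1*26 + 5, so a_1 = 1.
  26 = 5*5 + 1, so a_2 = 5.
  5 = 5*1 + 0, so a_3 = 5.
so x = [2; 1, 5, 5].
Convergents (p_i = a_i*p_{i-1} + p_{i-2}, q_i = a_i*q_{i-1} + q_{i-2} with p_{-2}=0, p_{-1}=1, q_{-2}=1, q_{-1}=0), until the denominator exceeds 8:
  i=0: a_0=2, p_0 = 2*1 + 0 = 2, q_0 = 2*0 + 1 = 1.
  i=1: a_1=1, p_1 = 1*2 + 1 = 3, q_1 = 1*1 + 0 = 1.
  i=2: a_2=5, p_2 = 5*3 + 2 = 17, q_2 = 5*1 + 1 = 6.
  i=3: a_3=5, p_3 = 5*17 + 3 = 88, q_3 = 5*6 + 1 = 31.
q_3 = 31 > 8, so the last convergent with denominator <= 8 is p_2/q_2 = 17/6.
The closest fraction with denominator <= 8 is either p_2/q_2 or the intermediate fraction (k*p_2 + p_1)/(k*q_2 + q_1) with the largest k >= 1 whose denominator stays <= 8; these approach x as k grows, and every other convergent or intermediate fraction in range is farther away.
Largest k: floor((8 - q_1)/q_2) = floor((8 - 1)/6) = 1.
That gives (1*17 + 3)/(1*6 + 1) = 20/7.
Compare the errors: |x - 17/6| = |88*6 - 17*31|/(31*6) = 1/186, and |x - 20/7| = |88*7 - 20*31|/(31*7) = 4/217.
Cross-multiplying, 1*217 = 217 < 744 = 4*186, so 1/186 is smaller: the convergent 17/6 is closer to x than 20/7.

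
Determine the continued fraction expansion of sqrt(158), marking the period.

[12; (1, 1, 3, 12, 3, 1, 1, 24)]

Write x_i = (sqrt(158) + m_i)/d_i with (m_0, d_0) = (0, 1). a_0 = floor(sqrt(158)) = 12, since 12^2 = 144 <= 158 < 169 = 13^2.
Iterate m_{i+1} = d_i*a_i - m_i, d_{i+1} = (158 - m_{i+1}^2)/d_i, a_{i+1} = floor((a_0 + m_{i+1})/d_{i+1}):
  m_1 = 1*12 - 0 = 12, d_1 = (158 - 12^2)/1 = 14/1 = 14, a_1 = floor((12 + 12)/14) = 1.
  m_2 = 14*1 - 12 = 2, d_2 = (158 - 2^2)/14 = 154/14 = 11, a_2 = floor((12 + 2)/11) = 1.
  m_3 = 11*1 - 2 = 9, d_3 = (158 - 9^2)/11 = 77/11 = 7, a_3 = floor((12 + 9)/7) = 3.
  m_4 = 7*3 - 9 = 12, d_4 = (158 - 12^2)/7 = 14/7 = 2, a_4 = floor((12 + 12)/2) = 12.
  m_5 = 2*12 - 12 = 12, d_5 = (158 - 12^2)/2 = 14/2 = 7, a_5 = floor((12 + 12)/7) = 3.
  m_6 = 7*3 - 12 = 9, d_6 = (158 - 9^2)/7 = 77/7 = 11, a_6 = floor((12 + 9)/11) = 1.
  m_7 = 11*1 - 9 = 2, d_7 = (158 - 2^2)/11 = 154/11 = 14, a_7 = floor((12 + 2)/14) = 1.
  m_8 = 14*1 - 2 = 12, d_8 = (158 - 12^2)/14 = 14/14 = 1, a_8 = floor((12 + 12)/1) = 24.
  m_9 = 1*24 - 12 = 12, d_9 = (158 - 12^2)/1 = 14/1 = 14: (m_9, d_9) = (m_1, d_1) = (12, 14), so from here the quotients repeat a_1, ..., a_8; the period length is 8.
Hence the expansion of sqrt(158) is a_0 = 12 followed by the repeating block 1, 1, 3, 12, 3, 1, 1, 24 (period 8).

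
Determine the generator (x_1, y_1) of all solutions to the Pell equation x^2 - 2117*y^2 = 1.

First expand sqrt(2117) as a continued fraction. With x_i = (sqrt(2117) + m_i)/d_i and (m_0, d_0) = (0, 1): a_0 = floor(sqrt(2117)) = 46, since 46^2 = 2116 <= 2117 < 2209 = 47^2.
Iterate m_{i+1} = d_i*a_i - m_i, d_{i+1} = (2117 - m_{i+1}^2)/d_i, a_{i+1} = floor((a_0 + m_{i+1})/d_{i+1}):
  m_1 = 1*46 - 0 = 46, d_1 = (2117 - 46^2)/1 = 1/1 = 1, a_1 = floor((46 + 46)/1) = 92.
  m_2 = 1*92 - 46 = 46, d_2 = (2117 - 46^2)/1 = 1/1 = 1: (m_2, d_2) = (m_1, d_1) = (46, 1), so from here the quotient a_1 repeats; the period length is 1.
So sqrt(2117) = [46; (92)] with period length k = 1.
k is odd, so (p_{k-1}, q_{k-1}) only solves x^2 - 2117y^2 = -1 and the fundamental solution of x^2 - 2117y^2 = 1 is (p_{2k-1}, q_{2k-1}) = (p_1, q_1); compute convergents through index 1, running through the period twice.
Convergents (p_i = a_i*p_{i-1} + p_{i-2}, q_i = a_i*q_{i-1} + q_{i-2} with p_{-2}=0, p_{-1}=1, q_{-2}=1, q_{-1}=0):
  i=0: a_0=46, p_0 = 46*1 + 0 = 46, q_0 = 46*0 + 1 = 1.
  i=1: a_1=92, p_1 = 92*46 + 1 = 4233, q_1 = 92*1 + 0 = 92.
Indeed p_0^2 - 2117*q_0^2 = 2116 - 2117 = -1, not +1.
Check: 4233^2 - 2117*92^2 = 17918289 - 17918288 = 1, so (x, y) = (4233, 92) solves the equation, and by the theorem it is the least positive solution.

(x, y) = (4233, 92)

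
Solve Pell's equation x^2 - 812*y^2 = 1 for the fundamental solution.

(x, y) = (57, 2)

First expand sqrt(812) as a continued fraction. With x_i = (sqrt(812) + m_i)/d_i and (m_0, d_0) = (0, 1): a_0 = floor(sqrt(812)) = 28, since 28^2 = 784 <= 812 < 841 = 29^2.
Iterate m_{i+1} = d_i*a_i - m_i, d_{i+1} = (812 - m_{i+1}^2)/d_i, a_{i+1} = floor((a_0 + m_{i+1})/d_{i+1}):
  m_1 = 1*28 - 0 = 28, d_1 = (812 - 28^2)/1 = 28/1 = 28, a_1 = floor((28 + 28)/28) = 2.
  m_2 = 28*2 - 28 = 28, d_2 = (812 - 28^2)/28 = 28/28 = 1, a_2 = floor((28 + 28)/1) = 56.
  m_3 = 1*56 - 28 = 28, d_3 = (812 - 28^2)/1 = 28/1 = 28: (m_3, d_3) = (m_1, d_1) = (28, 28), so from here the quotients repeat a_1, a_2; the period length is 2.
So sqrt(812) = [28; (2, 56)] with period length k = 2.
k is even, so the fundamental solution of x^2 - 812y^2 = 1 is (p_{k-1}, q_{k-1}) = (p_1, q_1); compute convergents through index 1.
Convergents (p_i = a_i*p_{i-1} + p_{i-2}, q_i = a_i*q_{i-1} + q_{i-2} with p_{-2}=0, p_{-1}=1, q_{-2}=1, q_{-1}=0):
  i=0: a_0=28, p_0 = 28*1 + 0 = 28, q_0 = 28*0 + 1 = 1.
  i=1: a_1=2, p_1 = 2*28 + 1 = 57, q_1 = 2*1 + 0 = 2.
Check: 57^2 - 812*2^2 = 3249 - 3248 = 1, so (x, y) = (57, 2) solves the equation, and by the theorem it is the least positive solution.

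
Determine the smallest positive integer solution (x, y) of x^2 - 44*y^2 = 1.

First expand sqrt(44) as a continued fraction. With x_i = (sqrt(44) + m_i)/d_i and (m_0, d_0) = (0, 1): a_0 = floor(sqrt(44)) = 6, since 6^2 = 36 <= 44 < 49 = 7^2.
Iterate m_{i+1} = d_i*a_i - m_i, d_{i+1} = (44 - m_{i+1}^2)/d_i, a_{i+1} = floor((a_0 + m_{i+1})/d_{i+1}):
  m_1 = 1*6 - 0 = 6, d_1 = (44 - 6^2)/1 = 8/1 = 8, a_1 = floor((6 + 6)/8) = 1.
  m_2 = 8*1 - 6 = 2, d_2 = (44 - 2^2)/8 = 40/8 = 5, a_2 = floor((6 + 2)/5) = 1.
  m_3 = 5*1 - 2 = 3, d_3 = (44 - 3^2)/5 = 35/5 = 7, a_3 = floor((6 + 3)/7) = 1.
  m_4 = 7*1 - 3 = 4, d_4 = (44 - 4^2)/7 = 28/7 = 4, a_4 = floor((6 + 4)/4) = 2.
  m_5 = 4*2 - 4 = 4, d_5 = (44 - 4^2)/4 = 28/4 = 7, a_5 = floor((6 + 4)/7) = 1.
  m_6 = 7*1 - 4 = 3, d_6 = (44 - 3^2)/7 = 35/7 = 5, a_6 = floor((6 + 3)/5) = 1.
  m_7 = 5*1 - 3 = 2, d_7 = (44 - 2^2)/5 = 40/5 = 8, a_7 = floor((6 + 2)/8) = 1.
  m_8 = 8*1 - 2 = 6, d_8 = (44 - 6^2)/8 = 8/8 = 1, a_8 = floor((6 + 6)/1) = 12.
  m_9 = 1*12 - 6 = 6, d_9 = (44 - 6^2)/1 = 8/1 = 8: (m_9, d_9) = (m_1, d_1) = (6, 8), so from here the quotients repeat a_1, ..., a_8; the period length is 8.
So sqrt(44) = [6; (1, 1, 1, 2, 1, 1, 1, 12)] with period length k = 8.
k is even, so the fundamental solution of x^2 - 44y^2 = 1 is (p_{k-1}, q_{k-1}) = (p_7, q_7); compute convergents through index 7.
Convergents (p_i = a_i*p_{i-1} + p_{i-2}, q_i = a_i*q_{i-1} + q_{i-2} with p_{-2}=0, p_{-1}=1, q_{-2}=1, q_{-1}=0):
  i=0: a_0=6, p_0 = 6*1 + 0 = 6, q_0 = 6*0 + 1 = 1.
  i=1: a_1=1, p_1 = 1*6 + 1 = 7, q_1 = 1*1 + 0 = 1.
  i=2: a_2=1, p_2 = 1*7 + 6 = 13, q_2 = 1*1 + 1 = 2.
  i=3: a_3=1, p_3 = 1*13 + 7 = 20, q_3 = 1*2 + 1 = 3.
  i=4: a_4=2, p_4 = 2*20 + 13 = 53, q_4 = 2*3 + 2 = 8.
  i=5: a_5=1, p_5 = 1*53 + 20 = 73, q_5 = 1*8 + 3 = 11.
  i=6: a_6=1, p_6 = 1*73 + 53 = 126, q_6 = 1*11 + 8 = 19.
  i=7: a_7=1, p_7 = 1*126 + 73 = 199, q_7 = 1*19 + 11 = 30.
Check: 199^2 - 44*30^2 = 39601 - 39600 = 1, so (x, y) = (199, 30) solves the equation, and by the theorem it is the least positive solution.

(x, y) = (199, 30)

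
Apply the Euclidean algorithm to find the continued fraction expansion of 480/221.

Run the Euclidean algorithm on 480 and 221; the successive quotients are the partial quotients a_0, a_1, ... (each step inverts the fractional part left over by the previous one):
  480 = 2*221 + 38, so a_0 = 2.
  221 = 5*38 + 31, so a_1 = 5.
  38 = 1*31 + 7, so a_2 = 1.
  31 = 4*7 + 3, so a_3 = 4.
  7 = 2*3 + 1, so a_4 = 2.
  3 = 3*1 + 0, so a_5 = 3.
The remainder reaches 0 after 6 divisions, so the expansion has 6 partial quotients, read off in order.

[2; 5, 1, 4, 2, 3]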